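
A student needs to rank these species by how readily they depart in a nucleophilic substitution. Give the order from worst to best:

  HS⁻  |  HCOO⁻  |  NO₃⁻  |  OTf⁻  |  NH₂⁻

A good leaving group is a weak base: the lower the pKₐ of its conjugate acid, the more readily it departs.
OTf⁻: pKₐ(CF₃SO₃H (triflic acid)) ≈ -14
NO₃⁻: pKₐ(HNO₃) ≈ -1.3
HCOO⁻: pKₐ(HCOOH) ≈ 3.8 — resonance-stabilised carboxylate
HS⁻: pKₐ(H₂S) ≈ 7 — larger and more polarisable than the oxygen analogue
NH₂⁻: pKₐ(NH₃) ≈ 38 — extremely strong base; never a leaving group
The question asks for worst first, so the sequence is read in increasing leaving-group ability.

NH₂⁻ < HS⁻ < HCOO⁻ < NO₃⁻ < OTf⁻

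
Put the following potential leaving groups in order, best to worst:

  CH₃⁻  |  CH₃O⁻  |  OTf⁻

OTf⁻ > CH₃O⁻ > CH₃⁻

Rank by basicity of the departing species: weakest base leaves most easily.
OTf⁻: pKₐ(CF₃SO₃H (triflic acid)) ≈ -14
CH₃O⁻: pKₐ(CH₃OH) ≈ 15.5
CH₃⁻: pKₐ(CH₄) ≈ 48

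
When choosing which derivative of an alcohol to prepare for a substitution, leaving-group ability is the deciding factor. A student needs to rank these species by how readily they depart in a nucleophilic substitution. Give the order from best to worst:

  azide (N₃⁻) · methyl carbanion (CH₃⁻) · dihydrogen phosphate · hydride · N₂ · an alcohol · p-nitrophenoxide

N₂: no meaningful conjugate acid; N₂ departs as an exceptionally stable neutral molecule
an alcohol: pKₐ(R'OH₂⁺) ≈ -2.4
dihydrogen phosphate: pKₐ(H₃PO₄) ≈ 2.1 — moderate base; biological leaving group after further activation
azide (N₃⁻): pKₐ(HN₃) ≈ 4.7 — linear, resonance-stabilised
p-nitrophenoxide: pKₐ(p-nitrophenol) ≈ 7.2 — nitro group delocalises the charge; the classic chromogenic LG
hydride: pKₐ(H₂) ≈ 36 — extremely strong base; leaves only in special hydride-transfer contexts
methyl carbanion (CH₃⁻): pKₐ(CH₄) ≈ 48 — unstabilised carbanion; the worst conceivable leaving group

N₂ > an alcohol > dihydrogen phosphate > azide (N₃⁻) > p-nitrophenoxide > hydride > methyl carbanion (CH₃⁻)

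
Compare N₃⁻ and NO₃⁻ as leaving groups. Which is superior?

NO₃⁻

NO₃⁻ is the better leaving group.
pKₐ(HNO₃) ≈ -1.3 versus pKₐ(HN₃) ≈ 4.7: NO₃⁻ is the much weaker base.
Resonance-delocalised over three oxygens.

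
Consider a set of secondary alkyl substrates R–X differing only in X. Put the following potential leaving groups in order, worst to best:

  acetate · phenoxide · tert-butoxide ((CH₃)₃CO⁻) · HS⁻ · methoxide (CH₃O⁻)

tert-butoxide ((CH₃)₃CO⁻) < methoxide (CH₃O⁻) < phenoxide < HS⁻ < acetate

The more stable X⁻ (or X) is on its own — i.e. the weaker a base it is — the better a leaving group it makes.
acetate: pKₐ(CH₃COOH) ≈ 4.8
HS⁻: pKₐ(H₂S) ≈ 7
phenoxide: pKₐ(C₆H₅OH (phenol)) ≈ 10
methoxide (CH₃O⁻): pKₐ(CH₃OH) ≈ 15.5
tert-butoxide ((CH₃)₃CO⁻): pKₐ(t-BuOH) ≈ 18
Reversing gives the worst-to-best order requested.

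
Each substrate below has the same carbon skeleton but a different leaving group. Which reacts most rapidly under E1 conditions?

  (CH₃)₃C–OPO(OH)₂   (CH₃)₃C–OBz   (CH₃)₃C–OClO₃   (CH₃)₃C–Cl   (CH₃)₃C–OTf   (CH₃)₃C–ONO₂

(CH₃)₃C–OTf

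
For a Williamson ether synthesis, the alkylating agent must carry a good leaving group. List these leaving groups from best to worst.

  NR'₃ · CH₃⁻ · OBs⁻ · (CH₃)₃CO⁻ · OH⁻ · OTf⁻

Leaving-group ability tracks the stability of the departed species; conjugate-acid pKₐ is the usual yardstick (lower pKₐ → better LG).
OTf⁻: pKₐ(CF₃SO₃H (triflic acid)) ≈ -14 — charge spread over three oxygens and a CF₃ group; the premier leaving group in synthesis
OBs⁻: pKₐ(p-BrC₆H₄SO₃H) ≈ -2.8
NR'₃: pKₐ(R'₃NH⁺) ≈ 10.7 — neutral but still a fairly strong base; Hofmann-elimination LG
OH⁻: pKₐ(H₂O) ≈ 15.7 — strong base; essentially never leaves without prior activation
(CH₃)₃CO⁻: pKₐ(t-BuOH) ≈ 18 — bulky, strongly basic alkoxide
CH₃⁻: pKₐ(CH₄) ≈ 48 — unstabilised carbanion; the worst conceivable leaving group

OTf⁻ > OBs⁻ > NR'₃ > OH⁻ > (CH₃)₃CO⁻ > CH₃⁻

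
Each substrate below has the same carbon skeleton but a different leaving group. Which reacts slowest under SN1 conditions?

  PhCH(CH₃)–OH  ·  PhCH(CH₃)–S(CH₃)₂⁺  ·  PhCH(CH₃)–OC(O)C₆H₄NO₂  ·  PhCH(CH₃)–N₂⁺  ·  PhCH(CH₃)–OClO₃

Identical carbon frameworks mean the comparison reduces to leaving-group quality.
The more stable X⁻ (or X) is on its own — i.e. the weaker a base it is — the better a leaving group it makes.
PhCH(CH₃)–N₂⁺ loses N₂: no meaningful conjugate acid; N₂ departs as an exceptionally stable neutral molecule
PhCH(CH₃)–OClO₃ loses ClO₄⁻: pKₐ(HClO₄) ≈ -10
PhCH(CH₃)–S(CH₃)₂⁺ loses SR'₂: pKₐ(R'₂SH⁺) ≈ -7
PhCH(CH₃)–OC(O)C₆H₄NO₂ loses p-O₂N–C₆H₄–COO⁻: pKₐ(p-nitrobenzoic acid) ≈ 3.4
PhCH(CH₃)–OH loses OH⁻: pKₐ(H₂O) ≈ 15.7

PhCH(CH₃)–OH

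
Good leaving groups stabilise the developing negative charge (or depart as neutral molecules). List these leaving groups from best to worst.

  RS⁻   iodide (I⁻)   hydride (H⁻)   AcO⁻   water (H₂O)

A good leaving group is a weak base: the lower the pKₐ of its conjugate acid, the more readily it departs.
iodide (I⁻): pKₐ(HI) ≈ -10 — large, highly polarisable; very weak base
water (H₂O): pKₐ(H₃O⁺) ≈ -1.7 — neutral; leaves from a protonated alcohol (R–OH₂⁺)
AcO⁻: pKₐ(CH₃COOH) ≈ 4.8 — resonance-stabilised but still a weak base
RS⁻: pKₐ(RSH (a thiol)) ≈ 10.5 — moderately basic; rarely leaves without activation
hydride (H⁻): pKₐ(H₂) ≈ 36

iodide (I⁻) > water (H₂O) > AcO⁻ > RS⁻ > hydride (H⁻)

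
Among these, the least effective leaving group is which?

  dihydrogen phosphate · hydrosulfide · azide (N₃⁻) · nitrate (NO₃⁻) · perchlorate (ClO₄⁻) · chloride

The more stable X⁻ (or X) is on its own — i.e. the weaker a base it is — the better a leaving group it makes.
perchlorate (ClO₄⁻): pKₐ(HClO₄) ≈ -10
chloride: pKₐ(HCl) ≈ -7
nitrate (NO₃⁻): pKₐ(HNO₃) ≈ -1.3
dihydrogen phosphate: pKₐ(H₃PO₄) ≈ 2.1
azide (N₃⁻): pKₐ(HN₃) ≈ 4.7
hydrosulfide: pKₐ(H₂S) ≈ 7

hydrosulfide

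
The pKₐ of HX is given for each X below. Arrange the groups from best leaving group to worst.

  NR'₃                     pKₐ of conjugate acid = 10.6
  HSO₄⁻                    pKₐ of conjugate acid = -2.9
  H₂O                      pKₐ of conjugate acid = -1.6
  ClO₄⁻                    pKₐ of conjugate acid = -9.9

ClO₄⁻ > HSO₄⁻ > H₂O > NR'₃

Lower conjugate-acid pKₐ ⇒ weaker base ⇒ better leaving group.
Sorting by the given values: ClO₄⁻ (-9.9), HSO₄⁻ (-2.9), H₂O (-1.6), NR'₃ (10.6).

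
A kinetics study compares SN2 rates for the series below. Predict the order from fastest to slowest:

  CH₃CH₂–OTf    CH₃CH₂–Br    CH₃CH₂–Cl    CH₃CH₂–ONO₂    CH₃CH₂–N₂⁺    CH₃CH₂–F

CH₃CH₂–N₂⁺ > CH₃CH₂–OTf > CH₃CH₂–Br > CH₃CH₂–Cl > CH₃CH₂–ONO₂ > CH₃CH₂–F

The skeletons are identical, so relative rate is governed entirely by leaving-group ability.
Leaving-group ability tracks the stability of the departed species; conjugate-acid pKₐ is the usual yardstick (lower pKₐ → better LG).
CH₃CH₂–N₂⁺ loses N₂: no meaningful conjugate acid; N₂ departs as an exceptionally stable neutral molecule
CH₃CH₂–OTf loses OTf⁻: pKₐ(CF₃SO₃H (triflic acid)) ≈ -14
CH₃CH₂–Br loses Br⁻: pKₐ(HBr) ≈ -9
CH₃CH₂–Cl loses Cl⁻: pKₐ(HCl) ≈ -7
CH₃CH₂–ONO₂ loses NO₃⁻: pKₐ(HNO₃) ≈ -1.3
CH₃CH₂–F loses F⁻: pKₐ(HF) ≈ 3.2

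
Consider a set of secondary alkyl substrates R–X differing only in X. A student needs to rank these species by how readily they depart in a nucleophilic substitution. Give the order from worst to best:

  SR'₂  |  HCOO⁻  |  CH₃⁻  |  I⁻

Rank by basicity of the departing species: weakest base leaves most easily.
I⁻: pKₐ(HI) ≈ -10 — large, highly polarisable; very weak base
SR'₂: pKₐ(R'₂SH⁺) ≈ -7 — neutral; leaves from a sulfonium salt (R–SR'₂⁺)
HCOO⁻: pKₐ(HCOOH) ≈ 3.8 — resonance-stabilised carboxylate
CH₃⁻: pKₐ(CH₄) ≈ 48 — unstabilised carbanion; the worst conceivable leaving group
Listed from poorest to best leaving group as asked.

CH₃⁻ < HCOO⁻ < SR'₂ < I⁻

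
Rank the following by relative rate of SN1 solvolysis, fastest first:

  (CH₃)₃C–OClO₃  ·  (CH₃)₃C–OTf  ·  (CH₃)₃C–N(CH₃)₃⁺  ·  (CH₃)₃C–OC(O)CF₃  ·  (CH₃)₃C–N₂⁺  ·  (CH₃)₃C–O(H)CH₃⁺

(CH₃)₃C–N₂⁺ > (CH₃)₃C–OTf > (CH₃)₃C–OClO₃ > (CH₃)₃C–O(H)CH₃⁺ > (CH₃)₃C–OC(O)CF₃ > (CH₃)₃C–N(CH₃)₃⁺

Same R in every case — rank the leaving groups.
A good leaving group is a weak base: the lower the pKₐ of its conjugate acid, the more readily it departs.
(CH₃)₃C–N₂⁺ loses N₂: no meaningful conjugate acid; N₂ departs as an exceptionally stable neutral molecule
(CH₃)₃C–OTf loses OTf⁻: pKₐ(CF₃SO₃H (triflic acid)) ≈ -14
(CH₃)₃C–OClO₃ loses ClO₄⁻: pKₐ(HClO₄) ≈ -10
(CH₃)₃C–O(H)CH₃⁺ loses R'OH: pKₐ(R'OH₂⁺) ≈ -2.4
(CH₃)₃C–OC(O)CF₃ loses CF₃COO⁻: pKₐ(CF₃COOH) ≈ 0.2
(CH₃)₃C–N(CH₃)₃⁺ loses NR'₃: pKₐ(R'₃NH⁺) ≈ 10.7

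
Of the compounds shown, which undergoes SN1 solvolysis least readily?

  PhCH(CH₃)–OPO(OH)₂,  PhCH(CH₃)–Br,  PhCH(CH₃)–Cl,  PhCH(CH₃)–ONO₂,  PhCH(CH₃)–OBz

PhCH(CH₃)–OBz

Same R in every case — rank the leaving groups.
Leaving-group ability tracks the stability of the departed species; conjugate-acid pKₐ is the usual yardstick (lower pKₐ → better LG).
PhCH(CH₃)–Br loses Br⁻: pKₐ(HBr) ≈ -9
PhCH(CH₃)–Cl loses Cl⁻: pKₐ(HCl) ≈ -7
PhCH(CH₃)–ONO₂ loses NO₃⁻: pKₐ(HNO₃) ≈ -1.3
PhCH(CH₃)–OPO(OH)₂ loses H₂PO₄⁻: pKₐ(H₃PO₄) ≈ 2.1
PhCH(CH₃)–OBz loses PhCOO⁻: pKₐ(C₆H₅COOH) ≈ 4.2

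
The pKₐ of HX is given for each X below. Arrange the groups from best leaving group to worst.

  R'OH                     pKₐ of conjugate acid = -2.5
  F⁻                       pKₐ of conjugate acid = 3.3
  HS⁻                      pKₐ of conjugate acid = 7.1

R'OH > F⁻ > HS⁻

Lower conjugate-acid pKₐ ⇒ weaker base ⇒ better leaving group.
Sorting by the given values: R'OH (-2.5), F⁻ (3.3), HS⁻ (7.1).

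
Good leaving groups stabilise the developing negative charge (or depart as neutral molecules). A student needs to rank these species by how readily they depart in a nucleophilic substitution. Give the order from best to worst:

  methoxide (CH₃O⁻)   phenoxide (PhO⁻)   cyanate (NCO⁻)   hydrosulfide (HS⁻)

cyanate (NCO⁻): pKₐ(HOCN) ≈ 3.5
hydrosulfide (HS⁻): pKₐ(H₂S) ≈ 7 — larger and more polarisable than the oxygen analogue
phenoxide (PhO⁻): pKₐ(C₆H₅OH (phenol)) ≈ 10 — resonance into the ring helps, but still a poor LG
methoxide (CH₃O⁻): pKₐ(CH₃OH) ≈ 15.5 — strong base; alkoxides do not leave unassisted

cyanate (NCO⁻) > hydrosulfide (HS⁻) > phenoxide (PhO⁻) > methoxide (CH₃O⁻)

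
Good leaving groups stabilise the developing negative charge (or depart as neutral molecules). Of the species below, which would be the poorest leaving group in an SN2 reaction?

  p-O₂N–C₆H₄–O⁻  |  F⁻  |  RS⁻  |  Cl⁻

Cl⁻: pKₐ(HCl) ≈ -7
F⁻: pKₐ(HF) ≈ 3.2
p-O₂N–C₆H₄–O⁻: pKₐ(p-nitrophenol) ≈ 7.2
RS⁻: pKₐ(RSH (a thiol)) ≈ 10.5

RS⁻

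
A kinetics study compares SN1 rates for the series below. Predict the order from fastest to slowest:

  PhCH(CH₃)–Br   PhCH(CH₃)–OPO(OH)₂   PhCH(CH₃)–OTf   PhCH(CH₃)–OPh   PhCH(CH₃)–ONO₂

The skeletons are identical, so relative rate is governed entirely by leaving-group ability.
Leaving-group ability tracks the stability of the departed species; conjugate-acid pKₐ is the usual yardstick (lower pKₐ → better LG).
PhCH(CH₃)–OTf loses OTf⁻: pKₐ(CF₃SO₃H (triflic acid)) ≈ -14
PhCH(CH₃)–Br loses Br⁻: pKₐ(HBr) ≈ -9
PhCH(CH₃)–ONO₂ loses NO₃⁻: pKₐ(HNO₃) ≈ -1.3
PhCH(CH₃)–OPO(OH)₂ loses H₂PO₄⁻: pKₐ(H₃PO₄) ≈ 2.1
PhCH(CH₃)–OPh loses PhO⁻: pKₐ(C₆H₅OH (phenol)) ≈ 10

PhCH(CH₃)–OTf > PhCH(CH₃)–Br > PhCH(CH₃)–ONO₂ > PhCH(CH₃)–OPO(OH)₂ > PhCH(CH₃)–OPh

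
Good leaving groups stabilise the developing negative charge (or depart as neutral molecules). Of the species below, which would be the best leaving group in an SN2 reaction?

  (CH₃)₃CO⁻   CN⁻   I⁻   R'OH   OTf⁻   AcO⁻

Leaving-group ability tracks the stability of the departed species; conjugate-acid pKₐ is the usual yardstick (lower pKₐ → better LG).
OTf⁻: pKₐ(CF₃SO₃H (triflic acid)) ≈ -14
I⁻: pKₐ(HI) ≈ -10
R'OH: pKₐ(R'OH₂⁺) ≈ -2.4
AcO⁻: pKₐ(CH₃COOH) ≈ 4.8
CN⁻: pKₐ(HCN) ≈ 9.2
(CH₃)₃CO⁻: pKₐ(t-BuOH) ≈ 18

OTf⁻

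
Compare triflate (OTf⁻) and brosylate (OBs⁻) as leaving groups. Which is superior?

triflate (OTf⁻) is the better leaving group.
pKₐ(CF₃SO₃H (triflic acid)) ≈ -14 versus pKₐ(p-BrC₆H₄SO₃H) ≈ -2.8: triflate (OTf⁻) is the much weaker base.
Charge spread over three oxygens and a CF₃ group; the premier leaving group in synthesis.

triflate (OTf⁻)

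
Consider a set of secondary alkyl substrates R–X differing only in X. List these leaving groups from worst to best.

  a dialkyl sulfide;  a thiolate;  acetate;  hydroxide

The more stable X⁻ (or X) is on its own — i.e. the weaker a base it is — the better a leaving group it makes.
a dialkyl sulfide: pKₐ(R'₂SH⁺) ≈ -7
acetate: pKₐ(CH₃COOH) ≈ 4.8 — resonance-stabilised but still a weak base
a thiolate: pKₐ(RSH (a thiol)) ≈ 10.5 — moderately basic; rarely leaves without activation
hydroxide: pKₐ(H₂O) ≈ 15.7 — strong base; essentially never leaves without prior activation
Listed from poorest to best leaving group as asked.

hydroxide < a thiolate < acetate < a dialkyl sulfide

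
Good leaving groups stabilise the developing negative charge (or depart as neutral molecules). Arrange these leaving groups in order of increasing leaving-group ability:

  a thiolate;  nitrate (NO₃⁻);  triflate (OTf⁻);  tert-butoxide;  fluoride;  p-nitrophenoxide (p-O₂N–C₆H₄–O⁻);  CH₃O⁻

tert-butoxide < CH₃O⁻ < a thiolate < p-nitrophenoxide (p-O₂N–C₆H₄–O⁻) < fluoride < nitrate (NO₃⁻) < triflate (OTf⁻)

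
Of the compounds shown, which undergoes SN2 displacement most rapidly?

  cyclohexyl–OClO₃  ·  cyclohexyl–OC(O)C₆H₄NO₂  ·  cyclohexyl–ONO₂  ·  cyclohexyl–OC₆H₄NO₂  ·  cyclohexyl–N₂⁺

Identical carbon frameworks mean the comparison reduces to leaving-group quality.
Rank by basicity of the departing species: weakest base leaves most easily.
cyclohexyl–N₂⁺ loses N₂: no meaningful conjugate acid; N₂ departs as an exceptionally stable neutral molecule
cyclohexyl–OClO₃ loses ClO₄⁻: pKₐ(HClO₄) ≈ -10
cyclohexyl–ONO₂ loses NO₃⁻: pKₐ(HNO₃) ≈ -1.3
cyclohexyl–OC(O)C₆H₄NO₂ loses p-O₂N–C₆H₄–COO⁻: pKₐ(p-nitrobenzoic acid) ≈ 3.4
cyclohexyl–OC₆H₄NO₂ loses p-O₂N–C₆H₄–O⁻: pKₐ(p-nitrophenol) ≈ 7.2

cyclohexyl–N₂⁺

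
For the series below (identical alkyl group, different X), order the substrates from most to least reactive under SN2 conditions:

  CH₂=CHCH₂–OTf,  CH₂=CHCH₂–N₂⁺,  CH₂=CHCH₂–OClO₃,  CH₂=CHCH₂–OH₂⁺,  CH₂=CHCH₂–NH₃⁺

Identical carbon frameworks mean the comparison reduces to leaving-group quality.
A good leaving group is a weak base: the lower the pKₐ of its conjugate acid, the more readily it departs.
CH₂=CHCH₂–N₂⁺ loses N₂: no meaningful conjugate acid; N₂ departs as an exceptionally stable neutral molecule
CH₂=CHCH₂–OTf loses OTf⁻: pKₐ(CF₃SO₃H (triflic acid)) ≈ -14
CH₂=CHCH₂–OClO₃ loses ClO₄⁻: pKₐ(HClO₄) ≈ -10
CH₂=CHCH₂–OH₂⁺ loses H₂O: pKₐ(H₃O⁺) ≈ -1.7
CH₂=CHCH₂–NH₃⁺ loses NH₃: pKₐ(NH₄⁺) ≈ 9.2

CH₂=CHCH₂–N₂⁺ > CH₂=CHCH₂–OTf > CH₂=CHCH₂–OClO₃ > CH₂=CHCH₂–OH₂⁺ > CH₂=CHCH₂–NH₃⁺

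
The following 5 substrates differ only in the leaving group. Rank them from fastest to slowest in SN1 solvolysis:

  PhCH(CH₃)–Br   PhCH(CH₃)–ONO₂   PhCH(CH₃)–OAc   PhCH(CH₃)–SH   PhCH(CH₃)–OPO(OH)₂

PhCH(CH₃)–Br > PhCH(CH₃)–ONO₂ > PhCH(CH₃)–OPO(OH)₂ > PhCH(CH₃)–OAc > PhCH(CH₃)–SH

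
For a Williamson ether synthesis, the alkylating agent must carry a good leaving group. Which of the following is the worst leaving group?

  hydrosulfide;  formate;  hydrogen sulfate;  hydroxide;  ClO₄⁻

The more stable X⁻ (or X) is on its own — i.e. the weaker a base it is — the better a leaving group it makes.
ClO₄⁻: pKₐ(HClO₄) ≈ -10
hydrogen sulfate: pKₐ(H₂SO₄) ≈ -3
formate: pKₐ(HCOOH) ≈ 3.8
hydrosulfide: pKₐ(H₂S) ≈ 7
hydroxide: pKₐ(H₂O) ≈ 15.7

hydroxide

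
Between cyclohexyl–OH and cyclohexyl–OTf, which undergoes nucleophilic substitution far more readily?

cyclohexyl–OTf

From cyclohexyl–OH the departing group would be OH⁻ (pKₐ(H₂O) ≈ 15.7). Strong base; essentially never leaves without prior activation.
From cyclohexyl–OTf the leaving group is OTf⁻ (pKₐ(CF₃SO₃H (triflic acid)) ≈ -14). Charge spread over three oxygens and a CF₃ group; the premier leaving group in synthesis.
(In practice cyclohexyl–OTf is made from cyclohexyl–OH by treatment with Tf₂O / 2,6-lutidine, converting the hydroxyl into a triflate.)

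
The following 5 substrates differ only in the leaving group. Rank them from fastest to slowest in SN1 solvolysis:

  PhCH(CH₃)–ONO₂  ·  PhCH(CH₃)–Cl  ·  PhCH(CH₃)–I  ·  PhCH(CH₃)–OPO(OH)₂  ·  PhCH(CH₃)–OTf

The skeletons are identical, so relative rate is governed entirely by leaving-group ability.
A good leaving group is a weak base: the lower the pKₐ of its conjugate acid, the more readily it departs.
PhCH(CH₃)–OTf loses OTf⁻: pKₐ(CF₃SO₃H (triflic acid)) ≈ -14
PhCH(CH₃)–I loses I⁻: pKₐ(HI) ≈ -10
PhCH(CH₃)–Cl loses Cl⁻: pKₐ(HCl) ≈ -7
PhCH(CH₃)–ONO₂ loses NO₃⁻: pKₐ(HNO₃) ≈ -1.3
PhCH(CH₃)–OPO(OH)₂ loses H₂PO₄⁻: pKₐ(H₃PO₄) ≈ 2.1

PhCH(CH₃)–OTf > PhCH(CH₃)–I > PhCH(CH₃)–Cl > PhCH(CH₃)–ONO₂ > PhCH(CH₃)–OPO(OH)₂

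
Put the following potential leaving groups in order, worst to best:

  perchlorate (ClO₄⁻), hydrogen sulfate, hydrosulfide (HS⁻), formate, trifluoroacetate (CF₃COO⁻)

hydrosulfide (HS⁻) < formate < trifluoroacetate (CF₃COO⁻) < hydrogen sulfate < perchlorate (ClO₄⁻)

Rank by basicity of the departing species: weakest base leaves most easily.
perchlorate (ClO₄⁻): pKₐ(HClO₄) ≈ -10 — extremely weak base; rarely used for safety reasons
hydrogen sulfate: pKₐ(H₂SO₄) ≈ -3 — conjugate base of a strong mineral acid
trifluoroacetate (CF₃COO⁻): pKₐ(CF₃COOH) ≈ 0.2 — strongly electron-withdrawing CF₃ stabilises the carboxylate
formate: pKₐ(HCOOH) ≈ 3.8 — resonance-stabilised carboxylate
hydrosulfide (HS⁻): pKₐ(H₂S) ≈ 7
Listed from poorest to best leaving group as asked.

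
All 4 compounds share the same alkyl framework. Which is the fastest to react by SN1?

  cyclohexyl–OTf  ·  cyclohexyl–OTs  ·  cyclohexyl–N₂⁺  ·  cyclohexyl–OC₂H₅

Same R in every case — rank the leaving groups.
Leaving-group ability tracks the stability of the departed species; conjugate-acid pKₐ is the usual yardstick (lower pKₐ → better LG).
cyclohexyl–N₂⁺ loses N₂: no meaningful conjugate acid; N₂ departs as an exceptionally stable neutral molecule
cyclohexyl–OTf loses OTf⁻: pKₐ(CF₃SO₃H (triflic acid)) ≈ -14
cyclohexyl–OTs loses OTs⁻: pKₐ(p-CH₃C₆H₄SO₃H (TsOH)) ≈ -2.8
cyclohexyl–OC₂H₅ loses CH₃CH₂O⁻: pKₐ(CH₃CH₂OH) ≈ 16

cyclohexyl–N₂⁺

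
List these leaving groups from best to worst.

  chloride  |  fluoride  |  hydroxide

chloride > fluoride > hydroxide

Leaving-group ability tracks the stability of the departed species; conjugate-acid pKₐ is the usual yardstick (lower pKₐ → better LG).
chloride: pKₐ(HCl) ≈ -7
fluoride: pKₐ(HF) ≈ 3.2
hydroxide: pKₐ(H₂O) ≈ 15.7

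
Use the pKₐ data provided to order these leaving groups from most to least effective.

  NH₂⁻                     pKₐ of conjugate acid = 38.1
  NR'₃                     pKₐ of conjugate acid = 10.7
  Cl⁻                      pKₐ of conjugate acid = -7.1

Lower conjugate-acid pKₐ ⇒ weaker base ⇒ better leaving group.
Sorting by the given values: Cl⁻ (-7.1), NR'₃ (10.7), NH₂⁻ (38.1).

Cl⁻ > NR'₃ > NH₂⁻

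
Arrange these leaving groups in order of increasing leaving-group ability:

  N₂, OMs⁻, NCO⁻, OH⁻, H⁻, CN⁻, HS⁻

N₂: no meaningful conjugate acid; N₂ departs as an exceptionally stable neutral molecule
OMs⁻: pKₐ(CH₃SO₃H (MsOH)) ≈ -1.9
NCO⁻: pKₐ(HOCN) ≈ 3.5 — resonance between N and O
HS⁻: pKₐ(H₂S) ≈ 7
CN⁻: pKₐ(HCN) ≈ 9.2 — sp carbon stabilises the charge somewhat, but still a poor LG
OH⁻: pKₐ(H₂O) ≈ 15.7
H⁻: pKₐ(H₂) ≈ 36
Reversing gives the worst-to-best order requested.

H⁻ < OH⁻ < CN⁻ < HS⁻ < NCO⁻ < OMs⁻ < N₂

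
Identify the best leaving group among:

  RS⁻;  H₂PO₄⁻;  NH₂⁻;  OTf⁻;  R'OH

OTf⁻

Leaving-group ability tracks the stability of the departed species; conjugate-acid pKₐ is the usual yardstick (lower pKₐ → better LG).
OTf⁻: pKₐ(CF₃SO₃H (triflic acid)) ≈ -14
R'OH: pKₐ(R'OH₂⁺) ≈ -2.4
H₂PO₄⁻: pKₐ(H₃PO₄) ≈ 2.1
RS⁻: pKₐ(RSH (a thiol)) ≈ 10.5
NH₂⁻: pKₐ(NH₃) ≈ 38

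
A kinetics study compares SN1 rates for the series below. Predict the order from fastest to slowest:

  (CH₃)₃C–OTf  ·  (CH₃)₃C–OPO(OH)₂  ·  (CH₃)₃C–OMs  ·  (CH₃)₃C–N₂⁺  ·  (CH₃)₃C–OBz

(CH₃)₃C–N₂⁺ > (CH₃)₃C–OTf > (CH₃)₃C–OMs > (CH₃)₃C–OPO(OH)₂ > (CH₃)₃C–OBz

Identical carbon frameworks mean the comparison reduces to leaving-group quality.
Rank by basicity of the departing species: weakest base leaves most easily.
(CH₃)₃C–N₂⁺ loses N₂: no meaningful conjugate acid; N₂ departs as an exceptionally stable neutral molecule
(CH₃)₃C–OTf loses OTf⁻: pKₐ(CF₃SO₃H (triflic acid)) ≈ -14
(CH₃)₃C–OMs loses OMs⁻: pKₐ(CH₃SO₃H (MsOH)) ≈ -1.9
(CH₃)₃C–OPO(OH)₂ loses H₂PO₄⁻: pKₐ(H₃PO₄) ≈ 2.1
(CH₃)₃C–OBz loses PhCOO⁻: pKₐ(C₆H₅COOH) ≈ 4.2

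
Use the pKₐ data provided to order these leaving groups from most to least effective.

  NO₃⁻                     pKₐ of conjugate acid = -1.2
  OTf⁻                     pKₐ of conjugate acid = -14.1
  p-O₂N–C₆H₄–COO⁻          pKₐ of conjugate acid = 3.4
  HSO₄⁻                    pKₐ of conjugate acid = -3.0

OTf⁻ > HSO₄⁻ > NO₃⁻ > p-O₂N–C₆H₄–COO⁻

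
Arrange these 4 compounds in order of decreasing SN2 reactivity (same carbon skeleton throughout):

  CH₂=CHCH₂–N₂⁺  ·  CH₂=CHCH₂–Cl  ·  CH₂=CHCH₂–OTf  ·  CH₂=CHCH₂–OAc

CH₂=CHCH₂–N₂⁺ > CH₂=CHCH₂–OTf > CH₂=CHCH₂–Cl > CH₂=CHCH₂–OAc

Identical carbon frameworks mean the comparison reduces to leaving-group quality.
Rank by basicity of the departing species: weakest base leaves most easily.
CH₂=CHCH₂–N₂⁺ loses N₂: no meaningful conjugate acid; N₂ departs as an exceptionally stable neutral molecule
CH₂=CHCH₂–OTf loses OTf⁻: pKₐ(CF₃SO₃H (triflic acid)) ≈ -14
CH₂=CHCH₂–Cl loses Cl⁻: pKₐ(HCl) ≈ -7
CH₂=CHCH₂–OAc loses AcO⁻: pKₐ(CH₃COOH) ≈ 4.8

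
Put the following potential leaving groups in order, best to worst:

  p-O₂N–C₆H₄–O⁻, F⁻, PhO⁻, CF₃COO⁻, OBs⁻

OBs⁻ > CF₃COO⁻ > F⁻ > p-O₂N–C₆H₄–O⁻ > PhO⁻

A good leaving group is a weak base: the lower the pKₐ of its conjugate acid, the more readily it departs.
OBs⁻: pKₐ(p-BrC₆H₄SO₃H) ≈ -2.8
CF₃COO⁻: pKₐ(CF₃COOH) ≈ 0.2 — strongly electron-withdrawing CF₃ stabilises the carboxylate
F⁻: pKₐ(HF) ≈ 3.2 — small and strongly basic; the poor halide leaving group
p-O₂N–C₆H₄–O⁻: pKₐ(p-nitrophenol) ≈ 7.2
PhO⁻: pKₐ(C₆H₅OH (phenol)) ≈ 10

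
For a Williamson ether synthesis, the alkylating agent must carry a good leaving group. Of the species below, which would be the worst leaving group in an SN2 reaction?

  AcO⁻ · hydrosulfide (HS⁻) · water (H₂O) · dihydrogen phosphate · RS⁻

Rank by basicity of the departing species: weakest base leaves most easily.
water (H₂O): pKₐ(H₃O⁺) ≈ -1.7
dihydrogen phosphate: pKₐ(H₃PO₄) ≈ 2.1
AcO⁻: pKₐ(CH₃COOH) ≈ 4.8
hydrosulfide (HS⁻): pKₐ(H₂S) ≈ 7
RS⁻: pKₐ(RSH (a thiol)) ≈ 10.5

RS⁻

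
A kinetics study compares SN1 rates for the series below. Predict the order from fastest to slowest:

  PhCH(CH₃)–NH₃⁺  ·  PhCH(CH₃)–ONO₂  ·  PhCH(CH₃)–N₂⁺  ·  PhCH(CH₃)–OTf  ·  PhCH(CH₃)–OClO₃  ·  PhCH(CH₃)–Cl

PhCH(CH₃)–N₂⁺ > PhCH(CH₃)–OTf > PhCH(CH₃)–OClO₃ > PhCH(CH₃)–Cl > PhCH(CH₃)–ONO₂ > PhCH(CH₃)–NH₃⁺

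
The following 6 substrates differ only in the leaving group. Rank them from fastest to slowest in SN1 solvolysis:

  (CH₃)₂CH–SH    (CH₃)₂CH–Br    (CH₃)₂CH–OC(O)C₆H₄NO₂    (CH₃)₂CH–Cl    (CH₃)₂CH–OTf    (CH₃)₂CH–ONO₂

(CH₃)₂CH–OTf > (CH₃)₂CH–Br > (CH₃)₂CH–Cl > (CH₃)₂CH–ONO₂ > (CH₃)₂CH–OC(O)C₆H₄NO₂ > (CH₃)₂CH–SH

The skeletons are identical, so relative rate is governed entirely by leaving-group ability.
Leaving-group ability tracks the stability of the departed species; conjugate-acid pKₐ is the usual yardstick (lower pKₐ → better LG).
(CH₃)₂CH–OTf loses OTf⁻: pKₐ(CF₃SO₃H (triflic acid)) ≈ -14
(CH₃)₂CH–Br loses Br⁻: pKₐ(HBr) ≈ -9
(CH₃)₂CH–Cl loses Cl⁻: pKₐ(HCl) ≈ -7
(CH₃)₂CH–ONO₂ loses NO₃⁻: pKₐ(HNO₃) ≈ -1.3
(CH₃)₂CH–OC(O)C₆H₄NO₂ loses p-O₂N–C₆H₄–COO⁻: pKₐ(p-nitrobenzoic acid) ≈ 3.4
(CH₃)₂CH–SH loses HS⁻: pKₐ(H₂S) ≈ 7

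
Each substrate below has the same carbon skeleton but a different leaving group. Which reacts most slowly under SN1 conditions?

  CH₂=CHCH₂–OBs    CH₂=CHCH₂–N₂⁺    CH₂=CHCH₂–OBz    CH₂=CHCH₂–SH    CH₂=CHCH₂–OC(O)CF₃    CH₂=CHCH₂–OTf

CH₂=CHCH₂–SH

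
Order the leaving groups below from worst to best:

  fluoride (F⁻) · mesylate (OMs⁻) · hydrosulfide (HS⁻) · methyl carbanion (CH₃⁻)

The more stable X⁻ (or X) is on its own — i.e. the weaker a base it is — the better a leaving group it makes.
mesylate (OMs⁻): pKₐ(CH₃SO₃H (MsOH)) ≈ -1.9
fluoride (F⁻): pKₐ(HF) ≈ 3.2 — small and strongly basic; the poor halide leaving group
hydrosulfide (HS⁻): pKₐ(H₂S) ≈ 7
methyl carbanion (CH₃⁻): pKₐ(CH₄) ≈ 48 — unstabilised carbanion; the worst conceivable leaving group
Listed from poorest to best leaving group as asked.

methyl carbanion (CH₃⁻) < hydrosulfide (HS⁻) < fluoride (F⁻) < mesylate (OMs⁻)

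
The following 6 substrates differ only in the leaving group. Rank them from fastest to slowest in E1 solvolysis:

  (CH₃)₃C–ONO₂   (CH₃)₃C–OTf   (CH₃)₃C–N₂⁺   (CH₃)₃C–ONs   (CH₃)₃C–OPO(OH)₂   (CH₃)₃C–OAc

(CH₃)₃C–N₂⁺ > (CH₃)₃C–OTf > (CH₃)₃C–ONs > (CH₃)₃C–ONO₂ > (CH₃)₃C–OPO(OH)₂ > (CH₃)₃C–OAc

Identical carbon frameworks mean the comparison reduces to leaving-group quality.
The more stable X⁻ (or X) is on its own — i.e. the weaker a base it is — the better a leaving group it makes.
(CH₃)₃C–N₂⁺ loses N₂: no meaningful conjugate acid; N₂ departs as an exceptionally stable neutral molecule
(CH₃)₃C–OTf loses OTf⁻: pKₐ(CF₃SO₃H (triflic acid)) ≈ -14
(CH₃)₃C–ONs loses ONs⁻: pKₐ(p-O₂NC₆H₄SO₃H) ≈ -3.5
(CH₃)₃C–ONO₂ loses NO₃⁻: pKₐ(HNO₃) ≈ -1.3
(CH₃)₃C–OPO(OH)₂ loses H₂PO₄⁻: pKₐ(H₃PO₄) ≈ 2.1
(CH₃)₃C–OAc loses AcO⁻: pKₐ(CH₃COOH) ≈ 4.8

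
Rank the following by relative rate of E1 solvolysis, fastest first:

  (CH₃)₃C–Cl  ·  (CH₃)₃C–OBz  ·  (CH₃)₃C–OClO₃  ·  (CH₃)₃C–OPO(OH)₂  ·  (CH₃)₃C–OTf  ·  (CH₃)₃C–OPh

Identical carbon frameworks mean the comparison reduces to leaving-group quality.
Rank by basicity of the departing species: weakest base leaves most easily.
(CH₃)₃C–OTf loses OTf⁻: pKₐ(CF₃SO₃H (triflic acid)) ≈ -14
(CH₃)₃C–OClO₃ loses ClO₄⁻: pKₐ(HClO₄) ≈ -10
(CH₃)₃C–Cl loses Cl⁻: pKₐ(HCl) ≈ -7
(CH₃)₃C–OPO(OH)₂ loses H₂PO₄⁻: pKₐ(H₃PO₄) ≈ 2.1
(CH₃)₃C–OBz loses PhCOO⁻: pKₐ(C₆H₅COOH) ≈ 4.2
(CH₃)₃C–OPh loses PhO⁻: pKₐ(C₆H₅OH (phenol)) ≈ 10

(CH₃)₃C–OTf > (CH₃)₃C–OClO₃ > (CH₃)₃C–Cl > (CH₃)₃C–OPO(OH)₂ > (CH₃)₃C–OBz > (CH₃)₃C–OPh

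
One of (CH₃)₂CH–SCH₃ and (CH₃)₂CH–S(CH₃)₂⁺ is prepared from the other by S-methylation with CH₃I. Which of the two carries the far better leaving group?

(CH₃)₂CH–S(CH₃)₂⁺

From (CH₃)₂CH–SCH₃ the departing group would be RS⁻ (pKₐ(RSH (a thiol)) ≈ 10.5). Moderately basic; rarely leaves without activation.
From (CH₃)₂CH–S(CH₃)₂⁺ the leaving group is SR'₂ (pKₐ(R'₂SH⁺) ≈ -7). Neutral; leaves from a sulfonium salt (R–SR'₂⁺).
S-methylation with CH₃I works by allowing neutral dimethyl sulfide, rather than methanethiolate, to depart, making (CH₃)₂CH–S(CH₃)₂⁺ enormously more reactive.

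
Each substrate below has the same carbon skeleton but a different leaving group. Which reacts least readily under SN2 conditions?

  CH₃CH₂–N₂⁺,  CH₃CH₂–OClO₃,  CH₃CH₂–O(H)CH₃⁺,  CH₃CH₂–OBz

With the same alkyl group throughout, only the leaving group differentiates the rates.
Leaving-group ability tracks the stability of the departed species; conjugate-acid pKₐ is the usual yardstick (lower pKₐ → better LG).
CH₃CH₂–N₂⁺ loses N₂: no meaningful conjugate acid; N₂ departs as an exceptionally stable neutral molecule
CH₃CH₂–OClO₃ loses ClO₄⁻: pKₐ(HClO₄) ≈ -10
CH₃CH₂–O(H)CH₃⁺ loses R'OH: pKₐ(R'OH₂⁺) ≈ -2.4
CH₃CH₂–OBz loses PhCOO⁻: pKₐ(C₆H₅COOH) ≈ 4.2

CH₃CH₂–OBz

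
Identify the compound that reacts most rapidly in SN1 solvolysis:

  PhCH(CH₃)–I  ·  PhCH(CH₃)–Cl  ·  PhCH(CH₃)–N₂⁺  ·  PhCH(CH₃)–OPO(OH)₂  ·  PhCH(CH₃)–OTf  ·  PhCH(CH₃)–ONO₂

Same R in every case — rank the leaving groups.
Rank by basicity of the departing species: weakest base leaves most easily.
PhCH(CH₃)–N₂⁺ loses N₂: no meaningful conjugate acid; N₂ departs as an exceptionally stable neutral molecule
PhCH(CH₃)–OTf loses OTf⁻: pKₐ(CF₃SO₃H (triflic acid)) ≈ -14
PhCH(CH₃)–I loses I⁻: pKₐ(HI) ≈ -10
PhCH(CH₃)–Cl loses Cl⁻: pKₐ(HCl) ≈ -7
PhCH(CH₃)–ONO₂ loses NO₃⁻: pKₐ(HNO₃) ≈ -1.3
PhCH(CH₃)–OPO(OH)₂ loses H₂PO₄⁻: pKₐ(H₃PO₄) ≈ 2.1

PhCH(CH₃)–N₂⁺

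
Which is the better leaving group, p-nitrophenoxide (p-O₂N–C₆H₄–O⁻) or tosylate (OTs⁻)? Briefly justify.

tosylate (OTs⁻)

tosylate (OTs⁻) is the better leaving group.
pKₐ(p-CH₃C₆H₄SO₃H (TsOH)) ≈ -2.8 versus pKₐ(p-nitrophenol) ≈ 7.2: tosylate (OTs⁻) is the much weaker base.
Resonance-delocalised arenesulfonate.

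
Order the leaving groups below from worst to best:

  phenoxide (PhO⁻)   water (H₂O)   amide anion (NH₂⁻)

amide anion (NH₂⁻) < phenoxide (PhO⁻) < water (H₂O)

A good leaving group is a weak base: the lower the pKₐ of its conjugate acid, the more readily it departs.
water (H₂O): pKₐ(H₃O⁺) ≈ -1.7 — neutral; leaves from a protonated alcohol (R–OH₂⁺)
phenoxide (PhO⁻): pKₐ(C₆H₅OH (phenol)) ≈ 10
amide anion (NH₂⁻): pKₐ(NH₃) ≈ 38
The question asks for worst first, so the sequence is read in increasing leaving-group ability.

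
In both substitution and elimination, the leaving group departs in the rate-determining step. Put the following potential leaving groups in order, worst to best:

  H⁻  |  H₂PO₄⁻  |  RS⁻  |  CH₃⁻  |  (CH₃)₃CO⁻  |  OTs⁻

CH₃⁻ < H⁻ < (CH₃)₃CO⁻ < RS⁻ < H₂PO₄⁻ < OTs⁻

The more stable X⁻ (or X) is on its own — i.e. the weaker a base it is — the better a leaving group it makes.
OTs⁻: pKₐ(p-CH₃C₆H₄SO₃H (TsOH)) ≈ -2.8
H₂PO₄⁻: pKₐ(H₃PO₄) ≈ 2.1
RS⁻: pKₐ(RSH (a thiol)) ≈ 10.5
(CH₃)₃CO⁻: pKₐ(t-BuOH) ≈ 18
H⁻: pKₐ(H₂) ≈ 36
CH₃⁻: pKₐ(CH₄) ≈ 48
Listed from poorest to best leaving group as asked.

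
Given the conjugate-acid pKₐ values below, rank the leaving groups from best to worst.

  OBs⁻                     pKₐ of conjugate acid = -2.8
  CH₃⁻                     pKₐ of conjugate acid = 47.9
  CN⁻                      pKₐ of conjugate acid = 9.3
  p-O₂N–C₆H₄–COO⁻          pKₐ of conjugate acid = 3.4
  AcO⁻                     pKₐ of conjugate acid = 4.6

OBs⁻ > p-O₂N–C₆H₄–COO⁻ > AcO⁻ > CN⁻ > CH₃⁻

Lower conjugate-acid pKₐ ⇒ weaker base ⇒ better leaving group.
Sorting by the given values: OBs⁻ (-2.8), p-O₂N–C₆H₄–COO⁻ (3.4), AcO⁻ (4.6), CN⁻ (9.3), CH₃⁻ (47.9).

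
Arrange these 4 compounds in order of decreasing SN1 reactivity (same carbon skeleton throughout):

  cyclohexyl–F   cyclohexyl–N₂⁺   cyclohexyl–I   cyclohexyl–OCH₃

Same R in every case — rank the leaving groups.
Leaving-group ability tracks the stability of the departed species; conjugate-acid pKₐ is the usual yardstick (lower pKₐ → better LG).
cyclohexyl–N₂⁺ loses N₂: no meaningful conjugate acid; N₂ departs as an exceptionally stable neutral molecule
cyclohexyl–I loses I⁻: pKₐ(HI) ≈ -10
cyclohexyl–F loses F⁻: pKₐ(HF) ≈ 3.2
cyclohexyl–OCH₃ loses CH₃O⁻: pKₐ(CH₃OH) ≈ 15.5

cyclohexyl–N₂⁺ > cyclohexyl–I > cyclohexyl–F > cyclohexyl–OCH₃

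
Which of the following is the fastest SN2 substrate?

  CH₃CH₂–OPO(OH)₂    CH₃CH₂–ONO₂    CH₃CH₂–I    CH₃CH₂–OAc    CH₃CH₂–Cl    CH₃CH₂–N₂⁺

Same R in every case — rank the leaving groups.
Leaving-group ability tracks the stability of the departed species; conjugate-acid pKₐ is the usual yardstick (lower pKₐ → better LG).
CH₃CH₂–N₂⁺ loses N₂: no meaningful conjugate acid; N₂ departs as an exceptionally stable neutral molecule
CH₃CH₂–I loses I⁻: pKₐ(HI) ≈ -10
CH₃CH₂–Cl loses Cl⁻: pKₐ(HCl) ≈ -7
CH₃CH₂–ONO₂ loses NO₃⁻: pKₐ(HNO₃) ≈ -1.3
CH₃CH₂–OPO(OH)₂ loses H₂PO₄⁻: pKₐ(H₃PO₄) ≈ 2.1
CH₃CH₂–OAc loses AcO⁻: pKₐ(CH₃COOH) ≈ 4.8

CH₃CH₂–N₂⁺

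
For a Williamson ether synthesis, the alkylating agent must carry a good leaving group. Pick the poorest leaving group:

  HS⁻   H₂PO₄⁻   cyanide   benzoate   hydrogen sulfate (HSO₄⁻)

Leaving-group ability tracks the stability of the departed species; conjugate-acid pKₐ is the usual yardstick (lower pKₐ → better LG).
hydrogen sulfate (HSO₄⁻): pKₐ(H₂SO₄) ≈ -3
H₂PO₄⁻: pKₐ(H₃PO₄) ≈ 2.1
benzoate: pKₐ(C₆H₅COOH) ≈ 4.2
HS⁻: pKₐ(H₂S) ≈ 7
cyanide: pKₐ(HCN) ≈ 9.2

cyanide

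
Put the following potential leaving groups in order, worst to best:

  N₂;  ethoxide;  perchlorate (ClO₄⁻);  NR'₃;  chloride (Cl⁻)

ethoxide < NR'₃ < chloride (Cl⁻) < perchlorate (ClO₄⁻) < N₂

A good leaving group is a weak base: the lower the pKₐ of its conjugate acid, the more readily it departs.
N₂: no meaningful conjugate acid; N₂ departs as an exceptionally stable neutral molecule
perchlorate (ClO₄⁻): pKₐ(HClO₄) ≈ -10
chloride (Cl⁻): pKₐ(HCl) ≈ -7
NR'₃: pKₐ(R'₃NH⁺) ≈ 10.7
ethoxide: pKₐ(CH₃CH₂OH) ≈ 16
The question asks for worst first, so the sequence is read in increasing leaving-group ability.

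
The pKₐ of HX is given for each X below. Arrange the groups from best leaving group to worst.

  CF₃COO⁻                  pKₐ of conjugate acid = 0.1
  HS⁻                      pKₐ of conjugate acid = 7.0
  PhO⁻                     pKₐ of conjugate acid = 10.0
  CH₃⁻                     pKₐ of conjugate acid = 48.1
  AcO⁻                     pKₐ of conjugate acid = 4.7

CF₃COO⁻ > AcO⁻ > HS⁻ > PhO⁻ > CH₃⁻

Lower conjugate-acid pKₐ ⇒ weaker base ⇒ better leaving group.
Sorting by the given values: CF₃COO⁻ (0.1), AcO⁻ (4.7), HS⁻ (7.0), PhO⁻ (10.0), CH₃⁻ (48.1).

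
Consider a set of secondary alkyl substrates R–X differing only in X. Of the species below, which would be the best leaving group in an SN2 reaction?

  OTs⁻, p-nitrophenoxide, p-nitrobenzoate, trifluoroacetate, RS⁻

OTs⁻

OTs⁻: pKₐ(p-CH₃C₆H₄SO₃H (TsOH)) ≈ -2.8
trifluoroacetate: pKₐ(CF₃COOH) ≈ 0.2
p-nitrobenzoate: pKₐ(p-nitrobenzoic acid) ≈ 3.4
p-nitrophenoxide: pKₐ(p-nitrophenol) ≈ 7.2
RS⁻: pKₐ(RSH (a thiol)) ≈ 10.5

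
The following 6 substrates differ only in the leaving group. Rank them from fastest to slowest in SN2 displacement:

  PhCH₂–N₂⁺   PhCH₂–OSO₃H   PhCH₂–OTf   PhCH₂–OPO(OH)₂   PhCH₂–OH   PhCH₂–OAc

PhCH₂–N₂⁺ > PhCH₂–OTf > PhCH₂–OSO₃H > PhCH₂–OPO(OH)₂ > PhCH₂–OAc > PhCH₂–OH

With the same alkyl group throughout, only the leaving group differentiates the rates.
A good leaving group is a weak base: the lower the pKₐ of its conjugate acid, the more readily it departs.
PhCH₂–N₂⁺ loses N₂: no meaningful conjugate acid; N₂ departs as an exceptionally stable neutral molecule
PhCH₂–OTf loses OTf⁻: pKₐ(CF₃SO₃H (triflic acid)) ≈ -14
PhCH₂–OSO₃H loses HSO₄⁻: pKₐ(H₂SO₄) ≈ -3
PhCH₂–OPO(OH)₂ loses H₂PO₄⁻: pKₐ(H₃PO₄) ≈ 2.1
PhCH₂–OAc loses AcO⁻: pKₐ(CH₃COOH) ≈ 4.8
PhCH₂–OH loses OH⁻: pKₐ(H₂O) ≈ 15.7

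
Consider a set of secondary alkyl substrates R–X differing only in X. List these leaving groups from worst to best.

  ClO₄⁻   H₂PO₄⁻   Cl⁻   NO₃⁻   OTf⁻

A good leaving group is a weak base: the lower the pKₐ of its conjugate acid, the more readily it departs.
OTf⁻: pKₐ(CF₃SO₃H (triflic acid)) ≈ -14
ClO₄⁻: pKₐ(HClO₄) ≈ -10 — extremely weak base; rarely used for safety reasons
Cl⁻: pKₐ(HCl) ≈ -7
NO₃⁻: pKₐ(HNO₃) ≈ -1.3 — resonance-delocalised over three oxygens
H₂PO₄⁻: pKₐ(H₃PO₄) ≈ 2.1 — moderate base; biological leaving group after further activation
Listed from poorest to best leaving group as asked.

H₂PO₄⁻ < NO₃⁻ < Cl⁻ < ClO₄⁻ < OTf⁻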